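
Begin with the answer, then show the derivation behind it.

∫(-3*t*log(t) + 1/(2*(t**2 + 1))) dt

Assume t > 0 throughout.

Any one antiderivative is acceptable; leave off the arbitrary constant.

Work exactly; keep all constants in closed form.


The answer is -3*t**2*log(t)/2 + 3*t**2/4 + atan(t)/2.
Step 1. Rewrite: now ∫(-3*t*log(t)) dt + ∫(1/(2*(t**2 + 1))) dt.
Step 2. Integrate ∫(-3*t*log(t)) dt by parts with u = log(t), dv = (-3*t) dt, so v = -3*t**2/2 [assuming t > 0]: now -3*t**2*log(t)/2 + ∫(3*t/2) dt + ∫(1/(2*(t**2 + 1))) dt.
Step 3. Evaluate the standard form: now -3*t**2*log(t)/2 + 3*t**2/4 + ∫(1/(2*(t**2 + 1))) dt.
Step 4. Evaluate the standard form: now -3*t**2*log(t)/2 + 3*t**2/4 + atan(t)/2.
Answer: -3*t**2*log(t)/2 + 3*t**2/4 + atan(t)/2.


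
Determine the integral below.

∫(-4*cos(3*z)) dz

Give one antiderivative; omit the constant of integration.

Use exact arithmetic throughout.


Answer: -4*sin(3*z)/3.


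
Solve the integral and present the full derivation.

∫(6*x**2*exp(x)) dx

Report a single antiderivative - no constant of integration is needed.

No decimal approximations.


Step 1. Integrate ∫(6*x**2*exp(x)) dx by parts with u = x**2, dv = (6*exp(x)) dx, so v = 6*exp(x): now 6*x**2*exp(x) + ∫(-12*x*exp(x)) dx.
Step 2. Integrate ∫(-12*x*exp(x)) dx by parts with u = x, dv = (-12*exp(x)) dx, so v = -12*exp(x): now 6*x**2*exp(x) - 12*x*exp(x) + ∫(12*exp(x)) dx.
Step 3. Evaluate the standard form: now 6*x**2*exp(x) - 12*x*exp(x) + 12*exp(x).
Answer: 6*x**2*exp(x) - 12*x*exp(x) + 12*exp(x).


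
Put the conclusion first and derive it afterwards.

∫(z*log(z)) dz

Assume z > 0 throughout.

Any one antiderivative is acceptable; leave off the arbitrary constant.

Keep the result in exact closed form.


The answer is z**2*log(z)/2 - z**2/4.
Step 1. Integrate ∫(z*log(z)) dz by parts with u = log(z), dv = (z) dz, so v = z**2/2 [assuming z > 0]: now z**2*log(z)/2 + ∫(-z/2) dz.
Step 2. Evaluate the standard form: now z**2*log(z)/2 - z**2/4.
Answer: z**2*log(z)/2 - z**2/4.


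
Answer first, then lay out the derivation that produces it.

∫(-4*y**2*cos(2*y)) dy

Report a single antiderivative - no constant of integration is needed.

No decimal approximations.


The answer is -2*y**2*sin(2*y) - 2*y*cos(2*y) + sin(2*y).
Step 1. Integrate ∫(-4*y**2*cos(2*y)) dy by parts with u = y**2, dv = (-4*cos(2*y)) dy, so v = -2*sin(2*y): now -2*y**2*sin(2*y) + ∫(4*y*sin(2*y)) dy.
Step 2. Integrate ∫(4*y*sin(2*y)) dy by parts with u = y, dv = (4*sin(2*y)) dy, so v = -2*cos(2*y): now -2*y**2*sin(2*y) - 2*y*cos(2*y) + ∫(2*cos(2*y)) dy.
Step 3. Evaluate the standard form: now -2*y**2*sin(2*y) - 2*y*cos(2*y) + sin(2*y).
Answer: -2*y**2*sin(2*y) - 2*y*cos(2*y) + sin(2*y).


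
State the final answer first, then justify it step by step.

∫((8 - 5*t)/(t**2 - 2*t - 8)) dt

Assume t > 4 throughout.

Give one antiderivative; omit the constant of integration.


The answer is -2*log(t - 4) - 3*log(t + 2).
Step 1. Decompose ∫((8 - 5*t)/(t**2 - 2*t - 8)) dt by partial fractions, (8 - 5*t)/(t**2 - 2*t - 8) = -3/(t + 2) - 2/(t - 4): now ∫(-2/(t - 4)) dt + ∫(-3/(t + 2)) dt.
Step 2. Evaluate the standard form [assuming t > 4]: now -2*log(t - 4) + ∫(-3/(t + 2)) dt.
Step 3. Evaluate the standard form [assuming t > -2]: now -2*log(t - 4) - 3*log(t + 2).
Answer: -2*log(t - 4) - 3*log(t + 2).


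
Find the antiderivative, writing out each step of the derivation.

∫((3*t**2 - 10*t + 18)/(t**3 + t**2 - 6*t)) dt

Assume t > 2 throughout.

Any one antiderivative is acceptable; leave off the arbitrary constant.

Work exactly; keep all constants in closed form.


Step 1. Decompose ∫((3*t**2 - 10*t + 18)/(t**3 + t**2 - 6*t)) dt by partial fractions, (3*t**2 - 10*t + 18)/(t**3 + t**2 - 6*t) = 5/(t + 3) + 1/(t - 2) - 3/t: now ∫(-3/t) dt + ∫(1/(t - 2)) dt + ∫(5/(t + 3)) dt.
Step 2. Evaluate the standard form [assuming t > -3]: now 5*log(t + 3) + ∫(-3/t) dt + ∫(1/(t - 2)) dt.
Step 3. Evaluate the standard form [assuming t > 2]: now log(t - 2) + 5*log(t + 3) + ∫(-3/t) dt.
Step 4. Evaluate the standard form [assuming t > 0]: now -3*log(t) + log(t - 2) + 5*log(t + 3).
Answer: -3*log(t) + log(t - 2) + 5*log(t + 3).


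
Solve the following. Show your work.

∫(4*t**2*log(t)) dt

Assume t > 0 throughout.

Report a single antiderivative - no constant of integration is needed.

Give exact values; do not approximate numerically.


Step 1. Integrate ∫(4*t**2*log(t)) dt by parts with u = log(t), dv = (4*t**2) dt, so v = 4*t**3/3 [assuming t > 0]: now 4*t**3*log(t)/3 + ∫(-4*t**2/3) dt.
Step 2. Evaluate the standard form: now 4*t**3*log(t)/3 - 4*t**3/9.
Answer: 4*t**3*log(t)/3 - 4*t**3/9.


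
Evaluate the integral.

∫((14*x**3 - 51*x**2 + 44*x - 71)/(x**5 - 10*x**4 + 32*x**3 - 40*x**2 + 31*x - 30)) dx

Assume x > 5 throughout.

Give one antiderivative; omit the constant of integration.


Answer: 4*log(x - 5) + log(x - 3) - 5*log(x - 2) + atan(x).


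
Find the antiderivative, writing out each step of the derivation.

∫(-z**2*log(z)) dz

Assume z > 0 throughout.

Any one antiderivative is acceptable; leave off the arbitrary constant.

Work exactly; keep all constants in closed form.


Step 1. Integrate ∫(-z**2*log(z)) dz by parts with u = log(z), dv = (-z**2) dz, so v = -z**3/3 [assuming z > 0]: now -z**3*log(z)/3 + ∫(z**2/3) dz.
Step 2. Evaluate the standard form: now -z**3*log(z)/3 + z**3/9.
Answer: -z**3*log(z)/3 + z**3/9.


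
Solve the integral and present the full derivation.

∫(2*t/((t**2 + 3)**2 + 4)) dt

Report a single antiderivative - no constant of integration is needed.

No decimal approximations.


Step 1. Substitute u = t**2 + 3, turning ∫(2*t/((t**2 + 3)**2 + 4)) dt into ∫(1/(u**2 + 4)) du: now ∫(1/(u**2 + 4)) du.
Step 2. Evaluate the standard form: now atan(u/2)/2.
Step 3. Substitute back u = t**2 + 3: now atan(t**2/2 + 3/2)/2.
Answer: atan(t**2/2 + 3/2)/2.


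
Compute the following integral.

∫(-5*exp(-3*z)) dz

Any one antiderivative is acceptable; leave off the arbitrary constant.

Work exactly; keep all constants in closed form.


Answer: 5*exp(-3*z)/3.


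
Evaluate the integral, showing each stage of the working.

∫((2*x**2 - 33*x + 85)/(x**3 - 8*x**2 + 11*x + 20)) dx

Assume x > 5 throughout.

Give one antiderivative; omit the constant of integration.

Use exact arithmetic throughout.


Step 1. Decompose ∫((2*x**2 - 33*x + 85)/(x**3 - 8*x**2 + 11*x + 20)) dx by partial fractions, (2*x**2 - 33*x + 85)/(x**3 - 8*x**2 + 11*x + 20) = 4/(x + 1) + 3/(x - 4) - 5/(x - 5): now ∫(-5/(x - 5)) dx + ∫(3/(x - 4)) dx + ∫(4/(x + 1)) dx.
Step 2. Evaluate the standard form [assuming x > 5]: now -5*log(x - 5) + ∫(3/(x - 4)) dx + ∫(4/(x + 1)) dx.
Step 3. Evaluate the standard form [assuming x > 4]: now -5*log(x - 5) + 3*log(x - 4) + ∫(4/(x + 1)) dx.
Step 4. Evaluate the standard form [assuming x > -1]: now -5*log(x - 5) + 3*log(x - 4) + 4*log(x + 1).
Answer: -5*log(x - 5) + 3*log(x - 4) + 4*log(x + 1).


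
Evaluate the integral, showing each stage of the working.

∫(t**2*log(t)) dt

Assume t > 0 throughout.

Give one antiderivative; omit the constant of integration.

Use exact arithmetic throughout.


Step 1. Integrate ∫(t**2*log(t)) dt by parts with u = log(t), dv = (t**2) dt, so v = t**3/3 [assuming t > 0]: now t**3*log(t)/3 + ∫(-t**2/3) dt.
Step 2. Evaluate the standard form: now t**3*log(t)/3 - t**3/9.
Answer: t**3*log(t)/3 - t**3/9.


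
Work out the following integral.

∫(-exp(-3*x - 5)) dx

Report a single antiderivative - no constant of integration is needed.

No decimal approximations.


Answer: exp(-3*x - 5)/3.


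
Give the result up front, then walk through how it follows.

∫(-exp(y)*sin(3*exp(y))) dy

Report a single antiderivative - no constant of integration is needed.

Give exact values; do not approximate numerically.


The answer is cos(3*exp(y))/3.
Step 1. Substitute u = exp(y), turning ∫(-exp(y)*sin(3*exp(y))) dy into ∫(-sin(3*u)) du: now ∫(-sin(3*u)) du.
Step 2. Evaluate the standard form: now cos(3*u)/3.
Step 3. Substitute back u = exp(y): now cos(3*exp(y))/3.
Answer: cos(3*exp(y))/3.


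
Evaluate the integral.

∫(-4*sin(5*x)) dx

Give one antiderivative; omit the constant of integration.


Answer: 4*cos(5*x)/5.


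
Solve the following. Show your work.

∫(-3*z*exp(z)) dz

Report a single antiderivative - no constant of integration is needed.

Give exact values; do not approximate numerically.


Step 1. Integrate ∫(-3*z*exp(z)) dz by parts with u = z, dv = (-3*exp(z)) dz, so v = -3*exp(z): now -3*z*exp(z) + ∫(3*exp(z)) dz.
Step 2. Evaluate the standard form: now -3*z*exp(z) + 3*exp(z).
Answer: -3*z*exp(z) + 3*exp(z).


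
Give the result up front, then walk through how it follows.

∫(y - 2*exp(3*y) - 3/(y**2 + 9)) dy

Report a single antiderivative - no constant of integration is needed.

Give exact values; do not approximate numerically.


The answer is y**2/2 - 2*exp(3*y)/3 - atan(y/3).
Step 1. Rewrite: now ∫(y) dy + ∫(-3/(y**2 + 9)) dy + ∫(-2*exp(3*y)) dy.
Step 2. Evaluate the standard form: now y**2/2 + ∫(-3/(y**2 + 9)) dy + ∫(-2*exp(3*y)) dy.
Step 3. Evaluate the standard form: now y**2/2 - atan(y/3) + ∫(-2*exp(3*y)) dy.
Step 4. Evaluate the standard form: now y**2/2 - 2*exp(3*y)/3 - atan(y/3).
Answer: y**2/2 - 2*exp(3*y)/3 - atan(y/3).


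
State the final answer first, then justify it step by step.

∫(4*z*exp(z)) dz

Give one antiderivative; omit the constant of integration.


The answer is 4*z*exp(z) - 4*exp(z).
Step 1. Integrate ∫(4*z*exp(z)) dz by parts with u = z, dv = (4*exp(z)) dz, so v = 4*exp(z): now 4*z*exp(z) + ∫(-4*exp(z)) dz.
Step 2. Evaluate the standard form: now 4*z*exp(z) - 4*exp(z).
Answer: 4*z*exp(z) - 4*exp(z).


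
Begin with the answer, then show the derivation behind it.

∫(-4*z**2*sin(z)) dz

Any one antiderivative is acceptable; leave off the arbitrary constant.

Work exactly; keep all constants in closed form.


The answer is 4*z**2*cos(z) - 8*z*sin(z) - 8*cos(z).
Step 1. Integrate ∫(-4*z**2*sin(z)) dz by parts with u = z**2, dv = (-4*sin(z)) dz, so v = 4*cos(z): now 4*z**2*cos(z) + ∫(-8*z*cos(z)) dz.
Step 2. Integrate ∫(-8*z*cos(z)) dz by parts with u = z, dv = (-8*cos(z)) dz, so v = -8*sin(z): now 4*z**2*cos(z) - 8*z*sin(z) + ∫(8*sin(z)) dz.
Step 3. Evaluate the standard form: now 4*z**2*cos(z) - 8*z*sin(z) - 8*cos(z).
Answer: 4*z**2*cos(z) - 8*z*sin(z) - 8*cos(z).


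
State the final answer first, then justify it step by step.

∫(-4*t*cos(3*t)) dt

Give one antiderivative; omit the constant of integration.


The answer is -4*t*sin(3*t)/3 - 4*cos(3*t)/9.
Step 1. Integrate ∫(-4*t*cos(3*t)) dt by parts with u = t, dv = (-4*cos(3*t)) dt, so v = -4*sin(3*t)/3: now -4*t*sin(3*t)/3 + ∫(4*sin(3*t)/3) dt.
Step 2. Evaluate the standard form: now -4*t*sin(3*t)/3 - 4*cos(3*t)/9.
Answer: -4*t*sin(3*t)/3 - 4*cos(3*t)/9.


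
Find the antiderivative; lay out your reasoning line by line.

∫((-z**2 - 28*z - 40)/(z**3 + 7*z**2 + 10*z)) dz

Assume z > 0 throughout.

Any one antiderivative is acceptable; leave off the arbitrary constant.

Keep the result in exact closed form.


Step 1. Decompose ∫((-z**2 - 28*z - 40)/(z**3 + 7*z**2 + 10*z)) dz by partial fractions, (-z**2 - 28*z - 40)/(z**3 + 7*z**2 + 10*z) = 5/(z + 5) - 2/(z + 2) - 4/z: now ∫(-4/z) dz + ∫(-2/(z + 2)) dz + ∫(5/(z + 5)) dz.
Step 2. Evaluate the standard form [assuming z > -5]: now 5*log(z + 5) + ∫(-4/z) dz + ∫(-2/(z + 2)) dz.
Step 3. Evaluate the standard form [assuming z > -2]: now -2*log(z + 2) + 5*log(z + 5) + ∫(-4/z) dz.
Step 4. Evaluate the standard form [assuming z > 0]: now -4*log(z) - 2*log(z + 2) + 5*log(z + 5).
Answer: -4*log(z) - 2*log(z + 2) + 5*log(z + 5).


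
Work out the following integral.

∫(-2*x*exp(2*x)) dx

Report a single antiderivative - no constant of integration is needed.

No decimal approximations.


Answer: -x*exp(2*x) + exp(2*x)/2.


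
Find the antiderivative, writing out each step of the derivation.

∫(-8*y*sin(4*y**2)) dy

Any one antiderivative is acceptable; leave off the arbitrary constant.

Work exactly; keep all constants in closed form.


Step 1. Substitute u = y**2, turning ∫(-8*y*sin(4*y**2)) dy into ∫(-4*sin(4*u)) du: now ∫(-4*sin(4*u)) du.
Step 2. Evaluate the standard form: now cos(4*u).
Step 3. Substitute back u = y**2: now cos(4*y**2).
Answer: cos(4*y**2).


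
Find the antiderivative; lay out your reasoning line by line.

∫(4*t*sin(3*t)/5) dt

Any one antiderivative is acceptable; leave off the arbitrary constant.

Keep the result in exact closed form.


Step 1. Integrate ∫(4*t*sin(3*t)/5) dt by parts with u = t, dv = (4*sin(3*t)/5) dt, so v = -4*cos(3*t)/15: now -4*t*cos(3*t)/15 + ∫(4*cos(3*t)/15) dt.
Step 2. Evaluate the standard form: now -4*t*cos(3*t)/15 + 4*sin(3*t)/45.
Answer: -4*t*cos(3*t)/15 + 4*sin(3*t)/45.


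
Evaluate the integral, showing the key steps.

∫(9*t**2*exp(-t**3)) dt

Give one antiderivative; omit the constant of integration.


Step 1. Substitute u = t**3, turning ∫(9*t**2*exp(-t**3)) dt into ∫(3*exp(-u)) du: now ∫(3*exp(-u)) du.
Step 2. Evaluate the standard form: now -3*exp(-u).
Step 3. Substitute back u = t**3: now -3*exp(-t**3).
Answer: -3*exp(-t**3).


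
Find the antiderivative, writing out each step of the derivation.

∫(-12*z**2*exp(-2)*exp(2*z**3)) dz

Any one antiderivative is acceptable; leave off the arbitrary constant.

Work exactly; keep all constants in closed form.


Step 1. Substitute u = z**3 - 1, turning ∫(-12*z**2*exp(-2)*exp(2*z**3)) dz into ∫(-4*exp(2*u)) du: now ∫(-4*exp(2*u)) du.
Step 2. Evaluate the standard form: now -2*exp(2*u).
Step 3. Substitute back u = z**3 - 1: now -2*exp(2*z**3 - 2).
Answer: -2*exp(2*z**3 - 2).


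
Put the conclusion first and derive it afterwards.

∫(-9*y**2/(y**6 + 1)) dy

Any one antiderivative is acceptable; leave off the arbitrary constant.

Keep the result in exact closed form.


The answer is -3*atan(y**3).
Step 1. Substitute u = y**3, turning ∫(-9*y**2/(y**6 + 1)) dy into ∫(-3/(u**2 + 1)) du: now ∫(-3/(u**2 + 1)) du.
Step 2. Evaluate the standard form: now -3*atan(u).
Step 3. Substitute back u = y**3: now -3*atan(y**3).
Answer: -3*atan(y**3).


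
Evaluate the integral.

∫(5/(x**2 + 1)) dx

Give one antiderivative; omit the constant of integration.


Answer: 5*atan(x).


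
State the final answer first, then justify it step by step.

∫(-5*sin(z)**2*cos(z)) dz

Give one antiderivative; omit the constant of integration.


The answer is -5*sin(z)**3/3.
Step 1. Substitute u = sin(z), turning ∫(-5*sin(z)**2*cos(z)) dz into ∫(-5*u**2) du: now ∫(-5*u**2) du.
Step 2. Evaluate the standard form: now -5*u**3/3.
Step 3. Substitute back u = sin(z): now -5*sin(z)**3/3.
Answer: -5*sin(z)**3/3.


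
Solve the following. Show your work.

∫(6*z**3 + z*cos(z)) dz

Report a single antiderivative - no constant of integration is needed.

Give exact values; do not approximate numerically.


Step 1. Rewrite: now ∫(6*z**3) dz + ∫(z*cos(z)) dz.
Step 2. Integrate ∫(z*cos(z)) dz by parts with u = z, dv = (cos(z)) dz, so v = sin(z): now z*sin(z) + ∫(6*z**3) dz + ∫(-sin(z)) dz.
Step 3. Evaluate the standard form: now z*sin(z) + cos(z) + ∫(6*z**3) dz.
Step 4. Evaluate the standard form: now 3*z**4/2 + z*sin(z) + cos(z).
Answer: 3*z**4/2 + z*sin(z) + cos(z).


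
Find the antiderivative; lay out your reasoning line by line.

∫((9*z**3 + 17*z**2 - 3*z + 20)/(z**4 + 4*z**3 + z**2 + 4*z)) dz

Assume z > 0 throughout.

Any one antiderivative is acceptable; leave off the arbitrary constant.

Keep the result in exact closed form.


Step 1. Decompose ∫((9*z**3 + 17*z**2 - 3*z + 20)/(z**4 + 4*z**3 + z**2 + 4*z)) dz by partial fractions, (9*z**3 + 17*z**2 - 3*z + 20)/(z**4 + 4*z**3 + z**2 + 4*z) = -3/(z**2 + 1) + 4/(z + 4) + 5/z: now ∫(5/z) dz + ∫(4/(z + 4)) dz + ∫(-3/(z**2 + 1)) dz.
Step 2. Evaluate the standard form [assuming z > -4]: now 4*log(z + 4) + ∫(5/z) dz + ∫(-3/(z**2 + 1)) dz.
Step 3. Evaluate the standard form [assuming z > 0]: now 5*log(z) + 4*log(z + 4) + ∫(-3/(z**2 + 1)) dz.
Step 4. Evaluate the standard form: now 5*log(z) + 4*log(z + 4) - 3*atan(z).
Answer: 5*log(z) + 4*log(z + 4) - 3*atan(z).


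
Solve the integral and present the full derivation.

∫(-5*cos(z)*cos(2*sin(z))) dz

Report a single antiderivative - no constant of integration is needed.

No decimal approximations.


Step 1. Substitute u = sin(z), turning ∫(-5*cos(z)*cos(2*sin(z))) dz into ∫(-5*cos(2*u)) du: now ∫(-5*cos(2*u)) du.
Step 2. Evaluate the standard form: now -5*sin(2*u)/2.
Step 3. Substitute back u = sin(z): now -5*sin(2*sin(z))/2.
Answer: -5*sin(2*sin(z))/2.


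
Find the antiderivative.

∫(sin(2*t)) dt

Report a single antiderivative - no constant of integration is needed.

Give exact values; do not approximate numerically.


Answer: -cos(2*t)/2.


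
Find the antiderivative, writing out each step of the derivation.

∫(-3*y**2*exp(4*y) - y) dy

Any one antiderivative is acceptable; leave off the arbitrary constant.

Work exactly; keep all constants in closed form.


Step 1. Rewrite: now ∫(-y) dy + ∫(-3*y**2*exp(4*y)) dy.
Step 2. Evaluate the standard form: now -y**2/2 + ∫(-3*y**2*exp(4*y)) dy.
Step 3. Integrate ∫(-3*y**2*exp(4*y)) dy by parts with u = y**2, dv = (-3*exp(4*y)) dy, so v = -3*exp(4*y)/4: now -3*y**2*exp(4*y)/4 - y**2/2 + ∫(3*y*exp(4*y)/2) dy.
Step 4. Integrate ∫(3*y*exp(4*y)/2) dy by parts with u = y, dv = (3*exp(4*y)/2) dy, so v = 3*exp(4*y)/8: now -3*y**2*exp(4*y)/4 - y**2/2 + 3*y*exp(4*y)/8 + ∫(-3*exp(4*y)/8) dy.
Step 5. Evaluate the standard form: now -3*y**2*exp(4*y)/4 - y**2/2 + 3*y*exp(4*y)/8 - 3*exp(4*y)/32.
Answer: -3*y**2*exp(4*y)/4 - y**2/2 + 3*y*exp(4*y)/8 - 3*exp(4*y)/32.


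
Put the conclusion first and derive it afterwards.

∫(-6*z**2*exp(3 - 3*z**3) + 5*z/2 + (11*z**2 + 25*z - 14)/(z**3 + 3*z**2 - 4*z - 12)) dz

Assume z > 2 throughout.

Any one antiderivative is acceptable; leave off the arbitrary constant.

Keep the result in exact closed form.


The answer is 5*z**2/4 + 2*exp(3 - 3*z**3)/3 + 4*log(z - 2) + 5*log(z + 2) + 2*log(z + 3).
Step 1. Rewrite: now ∫(5*z/2) dz + ∫(-6*z**2*exp(3 - 3*z**3)) dz + ∫((11*z**2 + 25*z - 14)/(z**3 + 3*z**2 - 4*z - 12)) dz.
Step 2. Evaluate the standard form: now 5*z**2/4 + ∫(-6*z**2*exp(3 - 3*z**3)) dz + ∫((11*z**2 + 25*z - 14)/(z**3 + 3*z**2 - 4*z - 12)) dz.
Step 3. Decompose ∫((11*z**2 + 25*z - 14)/(z**3 + 3*z**2 - 4*z - 12)) dz by partial fractions, (11*z**2 + 25*z - 14)/(z**3 + 3*z**2 - 4*z - 12) = 2/(z + 3) + 5/(z + 2) + 4/(z - 2): now 5*z**2/4 + ∫(-6*z**2*exp(3 - 3*z**3)) dz + ∫(4/(z - 2)) dz + ∫(5/(z + 2)) dz + ∫(2/(z + 3)) dz.
Step 4. Evaluate the standard form [assuming z > 2]: now 5*z**2/4 + 4*log(z - 2) + ∫(-6*z**2*exp(3 - 3*z**3)) dz + ∫(5/(z + 2)) dz + ∫(2/(z + 3)) dz.
Step 5. Evaluate the standard form [assuming z > -3]: now 5*z**2/4 + 4*log(z - 2) + 2*log(z + 3) + ∫(-6*z**2*exp(3 - 3*z**3)) dz + ∫(5/(z + 2)) dz.
Step 6. Evaluate the standard form [assuming z > -2]: now 5*z**2/4 + 4*log(z - 2) + 5*log(z + 2) + 2*log(z + 3) + ∫(-6*z**2*exp(3 - 3*z**3)) dz.
Step 7. Substitute u = z**3 - 1, turning ∫(-6*z**2*exp(3 - 3*z**3)) dz into ∫(-2*exp(-3*u)) du: now 5*z**2/4 + 4*log(z - 2) + 5*log(z + 2) + 2*log(z + 3) + ∫(-2*exp(-3*u)) du.
Step 8. Evaluate the standard form: now 5*z**2/4 + 4*log(z - 2) + 5*log(z + 2) + 2*log(z + 3) + 2*exp(-3*u)/3.
Step 9. Substitute back u = z**3 - 1: now 5*z**2/4 + 2*exp(3 - 3*z**3)/3 + 4*log(z - 2) + 5*log(z + 2) + 2*log(z + 3).
Answer: 5*z**2/4 + 2*exp(3 - 3*z**3)/3 + 4*log(z - 2) + 5*log(z + 2) + 2*log(z + 3).


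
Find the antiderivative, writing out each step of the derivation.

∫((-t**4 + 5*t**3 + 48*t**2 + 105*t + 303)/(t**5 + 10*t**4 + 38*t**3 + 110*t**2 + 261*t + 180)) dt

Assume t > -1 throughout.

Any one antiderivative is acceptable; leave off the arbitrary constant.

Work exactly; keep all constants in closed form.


Step 1. Decompose ∫((-t**4 + 5*t**3 + 48*t**2 + 105*t + 303)/(t**5 + 10*t**4 + 38*t**3 + 110*t**2 + 261*t + 180)) dt by partial fractions, (-t**4 + 5*t**3 + 48*t**2 + 105*t + 303)/(t**5 + 10*t**4 + 38*t**3 + 110*t**2 + 261*t + 180) = 3/(t**2 + 9) - 2/(t + 5) - 1/(t + 4) + 2/(t + 1): now ∫(2/(t + 1)) dt + ∫(-1/(t + 4)) dt + ∫(-2/(t + 5)) dt + ∫(3/(t**2 + 9)) dt.
Step 2. Evaluate the standard form [assuming t > -5]: now -2*log(t + 5) + ∫(2/(t + 1)) dt + ∫(-1/(t + 4)) dt + ∫(3/(t**2 + 9)) dt.
Step 3. Evaluate the standard form [assuming t > -4]: now -log(t + 4) - 2*log(t + 5) + ∫(2/(t + 1)) dt + ∫(3/(t**2 + 9)) dt.
Step 4. Evaluate the standard form [assuming t > -1]: now 2*log(t + 1) - log(t + 4) - 2*log(t + 5) + ∫(3/(t**2 + 9)) dt.
Step 5. Evaluate the standard form: now 2*log(t + 1) - log(t + 4) - 2*log(t + 5) + atan(t/3).
Answer: 2*log(t + 1) - log(t + 4) - 2*log(t + 5) + atan(t/3).


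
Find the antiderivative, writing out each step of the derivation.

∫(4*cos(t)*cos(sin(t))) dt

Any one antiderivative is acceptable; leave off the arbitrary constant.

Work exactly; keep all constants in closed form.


Step 1. Substitute u = sin(t), turning ∫(4*cos(t)*cos(sin(t))) dt into ∫(4*cos(u)) du: now ∫(4*cos(u)) du.
Step 2. Evaluate the standard form: now 4*sin(u).
Step 3. Substitute back u = sin(t): now 4*sin(sin(t)).
Answer: 4*sin(sin(t)).


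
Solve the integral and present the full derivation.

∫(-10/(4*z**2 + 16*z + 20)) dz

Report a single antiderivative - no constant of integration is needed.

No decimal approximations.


Step 1. Substitute u = -2*z - 4, turning ∫(-10/(4*z**2 + 16*z + 20)) dz into ∫(5/(u**2 + 4)) du: now ∫(5/(u**2 + 4)) du.
Step 2. Evaluate the standard form: now 5*atan(u/2)/2.
Step 3. Substitute back u = -2*z - 4: now -5*atan(z + 2)/2.
Answer: -5*atan(z + 2)/2.


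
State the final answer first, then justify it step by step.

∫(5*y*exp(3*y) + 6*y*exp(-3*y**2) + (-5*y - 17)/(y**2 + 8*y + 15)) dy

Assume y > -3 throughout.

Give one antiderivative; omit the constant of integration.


The answer is 5*y*exp(3*y)/3 - 5*exp(3*y)/9 - log(y + 3) - 4*log(y + 5) - exp(-3*y**2).
Step 1. Rewrite: now ∫(5*y*exp(3*y)) dy + ∫(6*y*exp(-3*y**2)) dy + ∫((-5*y - 17)/(y**2 + 8*y + 15)) dy.
Step 2. Integrate ∫(5*y*exp(3*y)) dy by parts with u = y, dv = (5*exp(3*y)) dy, so v = 5*exp(3*y)/3: now 5*y*exp(3*y)/3 + ∫(6*y*exp(-3*y**2)) dy + ∫((-5*y - 17)/(y**2 + 8*y + 15)) dy + ∫(-5*exp(3*y)/3) dy.
Step 3. Evaluate the standard form: now 5*y*exp(3*y)/3 - 5*exp(3*y)/9 + ∫(6*y*exp(-3*y**2)) dy + ∫((-5*y - 17)/(y**2 + 8*y + 15)) dy.
Step 4. Decompose ∫((-5*y - 17)/(y**2 + 8*y + 15)) dy by partial fractions, (-5*y - 17)/(y**2 + 8*y + 15) = -4/(y + 5) - 1/(y + 3): now 5*y*exp(3*y)/3 - 5*exp(3*y)/9 + ∫(6*y*exp(-3*y**2)) dy + ∫(-1/(y + 3)) dy + ∫(-4/(y + 5)) dy.
Step 5. Evaluate the standard form [assuming y > -5]: now 5*y*exp(3*y)/3 - 5*exp(3*y)/9 - 4*log(y + 5) + ∫(6*y*exp(-3*y**2)) dy + ∫(-1/(y + 3)) dy.
Step 6. Evaluate the standard form [assuming y > -3]: now 5*y*exp(3*y)/3 - 5*exp(3*y)/9 - log(y + 3) - 4*log(y + 5) + ∫(6*y*exp(-3*y**2)) dy.
Step 7. Substitute u = y**2, turning ∫(6*y*exp(-3*y**2)) dy into ∫(3*exp(-3*u)) du: now 5*y*exp(3*y)/3 - 5*exp(3*y)/9 - log(y + 3) - 4*log(y + 5) + ∫(3*exp(-3*u)) du.
Step 8. Evaluate the standard form: now 5*y*exp(3*y)/3 - 5*exp(3*y)/9 - log(y + 3) - 4*log(y + 5) - exp(-3*u).
Step 9. Substitute back u = y**2: now 5*y*exp(3*y)/3 - 5*exp(3*y)/9 - log(y + 3) - 4*log(y + 5) - exp(-3*y**2).
Answer: 5*y*exp(3*y)/3 - 5*exp(3*y)/9 - log(y + 3) - 4*log(y + 5) - exp(-3*y**2).


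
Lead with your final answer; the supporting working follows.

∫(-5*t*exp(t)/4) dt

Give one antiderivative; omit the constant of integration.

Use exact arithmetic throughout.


The answer is -5*t*exp(t)/4 + 5*exp(t)/4.
Step 1. Integrate ∫(-5*t*exp(t)/4) dt by parts with u = t, dv = (-5*exp(t)/4) dt, so v = -5*exp(t)/4: now -5*t*exp(t)/4 + ∫(5*exp(t)/4) dt.
Step 2. Evaluate the standard form: now -5*t*exp(t)/4 + 5*exp(t)/4.
Answer: -5*t*exp(t)/4 + 5*exp(t)/4.


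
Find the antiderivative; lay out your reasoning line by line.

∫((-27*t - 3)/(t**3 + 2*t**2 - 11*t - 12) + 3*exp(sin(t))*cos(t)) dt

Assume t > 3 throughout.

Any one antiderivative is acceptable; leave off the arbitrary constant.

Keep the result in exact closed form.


Step 1. Rewrite: now ∫((-27*t - 3)/(t**3 + 2*t**2 - 11*t - 12)) dt + ∫(3*exp(sin(t))*cos(t)) dt.
Step 2. Substitute u = sin(t), turning ∫(3*exp(sin(t))*cos(t)) dt into ∫(3*exp(u)) du: now ∫((-27*t - 3)/(t**3 + 2*t**2 - 11*t - 12)) dt + ∫(3*exp(u)) du.
Step 3. Evaluate the standard form: now 3*exp(u) + ∫((-27*t - 3)/(t**3 + 2*t**2 - 11*t - 12)) dt.
Step 4. Substitute back u = sin(t): now 3*exp(sin(t)) + ∫((-27*t - 3)/(t**3 + 2*t**2 - 11*t - 12)) dt.
Step 5. Decompose ∫((-27*t - 3)/(t**3 + 2*t**2 - 11*t - 12)) dt by partial fractions, (-27*t - 3)/(t**3 + 2*t**2 - 11*t - 12) = 5/(t + 4) - 2/(t + 1) - 3/(t - 3): now 3*exp(sin(t)) + ∫(-3/(t - 3)) dt + ∫(-2/(t + 1)) dt + ∫(5/(t + 4)) dt.
Step 6. Evaluate the standard form [assuming t > 3]: now 3*exp(sin(t)) - 3*log(t - 3) + ∫(-2/(t + 1)) dt + ∫(5/(t + 4)) dt.
Step 7. Evaluate the standard form [assuming t > -4]: now 3*exp(sin(t)) - 3*log(t - 3) + 5*log(t + 4) + ∫(-2/(t + 1)) dt.
Step 8. Evaluate the standard form [assuming t > -1]: now 3*exp(sin(t)) - 3*log(t - 3) - 2*log(t + 1) + 5*log(t + 4).
Answer: 3*exp(sin(t)) - 3*log(t - 3) - 2*log(t + 1) + 5*log(t + 4).


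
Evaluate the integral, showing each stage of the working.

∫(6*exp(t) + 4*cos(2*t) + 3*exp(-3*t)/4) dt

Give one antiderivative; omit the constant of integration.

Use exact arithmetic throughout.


Step 1. Rewrite: now ∫(3*exp(-3*t)/4) dt + ∫(6*exp(t)) dt + ∫(4*cos(2*t)) dt.
Step 2. Evaluate the standard form: now 2*sin(2*t) + ∫(3*exp(-3*t)/4) dt + ∫(6*exp(t)) dt.
Step 3. Evaluate the standard form: now 6*exp(t) + 2*sin(2*t) + ∫(3*exp(-3*t)/4) dt.
Step 4. Evaluate the standard form: now 6*exp(t) + 2*sin(2*t) - exp(-3*t)/4.
Answer: 6*exp(t) + 2*sin(2*t) - exp(-3*t)/4.


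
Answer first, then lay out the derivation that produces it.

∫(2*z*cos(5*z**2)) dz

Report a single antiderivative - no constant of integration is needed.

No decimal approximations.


The answer is sin(5*z**2)/5.
Step 1. Substitute u = z**2, turning ∫(2*z*cos(5*z**2)) dz into ∫(cos(5*u)) du: now ∫(cos(5*u)) du.
Step 2. Evaluate the standard form: now sin(5*u)/5.
Step 3. Substitute back u = z**2: now sin(5*z**2)/5.
Answer: sin(5*z**2)/5.


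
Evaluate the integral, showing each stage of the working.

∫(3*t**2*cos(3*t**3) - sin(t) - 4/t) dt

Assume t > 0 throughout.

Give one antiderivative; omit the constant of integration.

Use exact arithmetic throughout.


Step 1. Rewrite: now ∫(-4/t) dt + ∫(3*t**2*cos(3*t**3)) dt + ∫(-sin(t)) dt.
Step 2. Substitute u = t**3, turning ∫(3*t**2*cos(3*t**3)) dt into ∫(cos(3*u)) du: now ∫(-4/t) dt + ∫(-sin(t)) dt + ∫(cos(3*u)) du.
Step 3. Evaluate the standard form: now sin(3*u)/3 + ∫(-4/t) dt + ∫(-sin(t)) dt.
Step 4. Substitute back u = t**3: now sin(3*t**3)/3 + ∫(-4/t) dt + ∫(-sin(t)) dt.
Step 5. Evaluate the standard form: now sin(3*t**3)/3 + cos(t) + ∫(-4/t) dt.
Step 6. Evaluate the standard form [assuming t > 0]: now -4*log(t) + sin(3*t**3)/3 + cos(t).
Answer: -4*log(t) + sin(3*t**3)/3 + cos(t).


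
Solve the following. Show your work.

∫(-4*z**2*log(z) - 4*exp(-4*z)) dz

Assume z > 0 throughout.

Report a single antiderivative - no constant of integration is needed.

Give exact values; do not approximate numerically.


Step 1. Rewrite: now ∫(-4*z**2*log(z)) dz + ∫(-4*exp(-4*z)) dz.
Step 2. Evaluate the standard form: now ∫(-4*z**2*log(z)) dz + exp(-4*z).
Step 3. Integrate ∫(-4*z**2*log(z)) dz by parts with u = log(z), dv = (-4*z**2) dz, so v = -4*z**3/3 [assuming z > 0]: now -4*z**3*log(z)/3 + ∫(4*z**2/3) dz + exp(-4*z).
Step 4. Evaluate the standard form: now -4*z**3*log(z)/3 + 4*z**3/9 + exp(-4*z).
Answer: -4*z**3*log(z)/3 + 4*z**3/9 + exp(-4*z).


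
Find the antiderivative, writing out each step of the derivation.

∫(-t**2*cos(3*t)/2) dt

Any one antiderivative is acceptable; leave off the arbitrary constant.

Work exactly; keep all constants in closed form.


Step 1. Integrate ∫(-t**2*cos(3*t)/2) dt by parts with u = t**2, dv = (-cos(3*t)/2) dt, so v = -sin(3*t)/6: now -t**2*sin(3*t)/6 + ∫(t*sin(3*t)/3) dt.
Step 2. Integrate ∫(t*sin(3*t)/3) dt by parts with u = t, dv = (sin(3*t)/3) dt, so v = -cos(3*t)/9: now -t**2*sin(3*t)/6 - t*cos(3*t)/9 + ∫(cos(3*t)/9) dt.
Step 3. Evaluate the standard form: now -t**2*sin(3*t)/6 - t*cos(3*t)/9 + sin(3*t)/27.
Answer: -t**2*sin(3*t)/6 - t*cos(3*t)/9 + sin(3*t)/27.


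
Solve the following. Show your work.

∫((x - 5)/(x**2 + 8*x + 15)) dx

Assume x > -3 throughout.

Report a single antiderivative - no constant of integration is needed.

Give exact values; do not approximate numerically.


Step 1. Decompose ∫((x - 5)/(x**2 + 8*x + 15)) dx by partial fractions, (x - 5)/(x**2 + 8*x + 15) = 5/(x + 5) - 4/(x + 3): now ∫(-4/(x + 3)) dx + ∫(5/(x + 5)) dx.
Step 2. Evaluate the standard form [assuming x > -3]: now -4*log(x + 3) + ∫(5/(x + 5)) dx.
Step 3. Evaluate the standard form [assuming x > -5]: now -4*log(x + 3) + 5*log(x + 5).
Answer: -4*log(x + 3) + 5*log(x + 5).


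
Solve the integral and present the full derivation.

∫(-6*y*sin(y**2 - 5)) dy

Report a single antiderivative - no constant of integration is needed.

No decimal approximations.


Step 1. Substitute u = y**2 - 5, turning ∫(-6*y*sin(y**2 - 5)) dy into ∫(-3*sin(u)) du: now ∫(-3*sin(u)) du.
Step 2. Evaluate the standard form: now 3*cos(u).
Step 3. Substitute back u = y**2 - 5: now 3*cos(y**2 - 5).
Answer: 3*cos(y**2 - 5).


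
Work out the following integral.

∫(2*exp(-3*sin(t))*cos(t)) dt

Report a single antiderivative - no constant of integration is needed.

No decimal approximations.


Answer: -2*exp(-3*sin(t))/3.


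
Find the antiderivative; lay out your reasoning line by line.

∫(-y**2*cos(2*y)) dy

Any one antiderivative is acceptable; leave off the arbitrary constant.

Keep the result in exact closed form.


Step 1. Integrate ∫(-y**2*cos(2*y)) dy by parts with u = y**2, dv = (-cos(2*y)) dy, so v = -sin(2*y)/2: now -y**2*sin(2*y)/2 + ∫(y*sin(2*y)) dy.
Step 2. Integrate ∫(y*sin(2*y)) dy by parts with u = y, dv = (sin(2*y)) dy, so v = -cos(2*y)/2: now -y**2*sin(2*y)/2 - y*cos(2*y)/2 + ∫(cos(2*y)/2) dy.
Step 3. Evaluate the standard form: now -y**2*sin(2*y)/2 - y*cos(2*y)/2 + sin(2*y)/4.
Answer: -y**2*sin(2*y)/2 - y*cos(2*y)/2 + sin(2*y)/4.


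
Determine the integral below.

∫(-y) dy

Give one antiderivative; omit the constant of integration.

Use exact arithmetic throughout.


Answer: -y**2/2.


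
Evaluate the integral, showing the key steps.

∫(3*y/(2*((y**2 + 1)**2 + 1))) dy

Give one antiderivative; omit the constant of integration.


Step 1. Substitute u = y**2 + 1, turning ∫(3*y/(2*((y**2 + 1)**2 + 1))) dy into ∫(3/(4*(u**2 + 1))) du: now ∫(3/(4*(u**2 + 1))) du.
Step 2. Evaluate the standard form: now 3*atan(u)/4.
Step 3. Substitute back u = y**2 + 1: now 3*atan(y**2 + 1)/4.
Answer: 3*atan(y**2 + 1)/4.


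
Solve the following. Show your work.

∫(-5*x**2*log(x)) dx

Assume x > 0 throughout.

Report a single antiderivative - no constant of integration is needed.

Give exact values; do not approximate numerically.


Step 1. Integrate ∫(-5*x**2*log(x)) dx by parts with u = log(x), dv = (-5*x**2) dx, so v = -5*x**3/3 [assuming x > 0]: now -5*x**3*log(x)/3 + ∫(5*x**2/3) dx.
Step 2. Evaluate the standard form: now -5*x**3*log(x)/3 + 5*x**3/9.
Answer: -5*x**3*log(x)/3 + 5*x**3/9.


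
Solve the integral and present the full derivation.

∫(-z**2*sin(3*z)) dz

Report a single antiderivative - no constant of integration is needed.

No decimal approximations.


Step 1. Integrate ∫(-z**2*sin(3*z)) dz by parts with u = z**2, dv = (-sin(3*z)) dz, so v = cos(3*z)/3: now z**2*cos(3*z)/3 + ∫(-2*z*cos(3*z)/3) dz.
Step 2. Integrate ∫(-2*z*cos(3*z)/3) dz by parts with u = z, dv = (-2*cos(3*z)/3) dz, so v = -2*sin(3*z)/9: now z**2*cos(3*z)/3 - 2*z*sin(3*z)/9 + ∫(2*sin(3*z)/9) dz.
Step 3. Evaluate the standard form: now z**2*cos(3*z)/3 - 2*z*sin(3*z)/9 - 2*cos(3*z)/27.
Answer: z**2*cos(3*z)/3 - 2*z*sin(3*z)/9 - 2*cos(3*z)/27.


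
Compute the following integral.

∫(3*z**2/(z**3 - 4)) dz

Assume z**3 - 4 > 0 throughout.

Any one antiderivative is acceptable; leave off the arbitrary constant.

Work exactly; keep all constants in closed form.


Answer: log(z**3 - 4).


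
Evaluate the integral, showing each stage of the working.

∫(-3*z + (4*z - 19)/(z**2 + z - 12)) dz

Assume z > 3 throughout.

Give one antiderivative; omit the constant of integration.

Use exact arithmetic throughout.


Step 1. Rewrite: now ∫(-3*z) dz + ∫((4*z - 19)/(z**2 + z - 12)) dz.
Step 2. Evaluate the standard form: now -3*z**2/2 + ∫((4*z - 19)/(z**2 + z - 12)) dz.
Step 3. Decompose ∫((4*z - 19)/(z**2 + z - 12)) dz by partial fractions, (4*z - 19)/(z**2 + z - 12) = 5/(z + 4) - 1/(z - 3): now -3*z**2/2 + ∫(-1/(z - 3)) dz + ∫(5/(z + 4)) dz.
Step 4. Evaluate the standard form [assuming z > 3]: now -3*z**2/2 - log(z - 3) + ∫(5/(z + 4)) dz.
Step 5. Evaluate the standard form [assuming z > -4]: now -3*z**2/2 - log(z - 3) + 5*log(z + 4).
Answer: -3*z**2/2 - log(z - 3) + 5*log(z + 4).


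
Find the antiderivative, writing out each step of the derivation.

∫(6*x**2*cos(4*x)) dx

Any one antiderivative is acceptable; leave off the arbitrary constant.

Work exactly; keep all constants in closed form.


Step 1. Integrate ∫(6*x**2*cos(4*x)) dx by parts with u = x**2, dv = (6*cos(4*x)) dx, so v = 3*sin(4*x)/2: now 3*x**2*sin(4*x)/2 + ∫(-3*x*sin(4*x)) dx.
Step 2. Integrate ∫(-3*x*sin(4*x)) dx by parts with u = x, dv = (-3*sin(4*x)) dx, so v = 3*cos(4*x)/4: now 3*x**2*sin(4*x)/2 + 3*x*cos(4*x)/4 + ∫(-3*cos(4*x)/4) dx.
Step 3. Evaluate the standard form: now 3*x**2*sin(4*x)/2 + 3*x*cos(4*x)/4 - 3*sin(4*x)/16.
Answer: 3*x**2*sin(4*x)/2 + 3*x*cos(4*x)/4 - 3*sin(4*x)/16.


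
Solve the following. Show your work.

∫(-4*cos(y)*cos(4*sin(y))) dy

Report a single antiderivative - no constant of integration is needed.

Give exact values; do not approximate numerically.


Step 1. Substitute u = sin(y), turning ∫(-4*cos(y)*cos(4*sin(y))) dy into ∫(-4*cos(4*u)) du: now ∫(-4*cos(4*u)) du.
Step 2. Evaluate the standard form: now -sin(4*u).
Step 3. Substitute back u = sin(y): now -sin(4*sin(y)).
Answer: -sin(4*sin(y)).


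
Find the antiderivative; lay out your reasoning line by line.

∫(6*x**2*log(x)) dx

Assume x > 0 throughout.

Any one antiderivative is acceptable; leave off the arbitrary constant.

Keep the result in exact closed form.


Step 1. Integrate ∫(6*x**2*log(x)) dx by parts with u = log(x), dv = (6*x**2) dx, so v = 2*x**3 [assuming x > 0]: now 2*x**3*log(x) + ∫(-2*x**2) dx.
Step 2. Evaluate the standard form: now 2*x**3*log(x) - 2*x**3/3.
Answer: 2*x**3*log(x) - 2*x**3/3.


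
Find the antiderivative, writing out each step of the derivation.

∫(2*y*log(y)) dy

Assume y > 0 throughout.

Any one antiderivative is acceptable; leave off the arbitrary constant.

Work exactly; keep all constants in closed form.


Step 1. Integrate ∫(2*y*log(y)) dy by parts with u = log(y), dv = (2*y) dy, so v = y**2 [assuming y > 0]: now y**2*log(y) + ∫(-y) dy.
Step 2. Evaluate the standard form: now y**2*log(y) - y**2/2.
Answer: y**2*log(y) - y**2/2.


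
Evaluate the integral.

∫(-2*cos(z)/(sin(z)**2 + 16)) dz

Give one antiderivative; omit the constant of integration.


Answer: -atan(sin(z)/4)/2.


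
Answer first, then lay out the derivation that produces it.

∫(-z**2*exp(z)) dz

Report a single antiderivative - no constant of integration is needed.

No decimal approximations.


The answer is -z**2*exp(z) + 2*z*exp(z) - 2*exp(z).
Step 1. Integrate ∫(-z**2*exp(z)) dz by parts with u = z**2, dv = (-exp(z)) dz, so v = -exp(z): now -z**2*exp(z) + ∫(2*z*exp(z)) dz.
Step 2. Integrate ∫(2*z*exp(z)) dz by parts with u = z, dv = (2*exp(z)) dz, so v = 2*exp(z): now -z**2*exp(z) + 2*z*exp(z) + ∫(-2*exp(z)) dz.
Step 3. Evaluate the standard form: now -z**2*exp(z) + 2*z*exp(z) - 2*exp(z).
Answer: -z**2*exp(z) + 2*z*exp(z) - 2*exp(z).


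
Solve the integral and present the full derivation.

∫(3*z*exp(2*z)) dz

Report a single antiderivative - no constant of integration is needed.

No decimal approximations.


Step 1. Integrate ∫(3*z*exp(2*z)) dz by parts with u = z, dv = (3*exp(2*z)) dz, so v = 3*exp(2*z)/2: now 3*z*exp(2*z)/2 + ∫(-3*exp(2*z)/2) dz.
Step 2. Evaluate the standard form: now 3*z*exp(2*z)/2 - 3*exp(2*z)/4.
Answer: 3*z*exp(2*z)/2 - 3*exp(2*z)/4.


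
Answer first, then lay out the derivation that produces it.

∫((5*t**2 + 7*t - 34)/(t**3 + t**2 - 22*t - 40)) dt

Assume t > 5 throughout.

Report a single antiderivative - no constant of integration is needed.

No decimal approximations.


The answer is 2*log(t - 5) + 2*log(t + 2) + log(t + 4).
Step 1. Decompose ∫((5*t**2 + 7*t - 34)/(t**3 + t**2 - 22*t - 40)) dt by partial fractions, (5*t**2 + 7*t - 34)/(t**3 + t**2 - 22*t - 40) = 1/(t + 4) + 2/(t + 2) + 2/(t - 5): now ∫(2/(t - 5)) dt + ∫(2/(t + 2)) dt + ∫(1/(t + 4)) dt.
Step 2. Evaluate the standard form [assuming t > 5]: now 2*log(t - 5) + ∫(2/(t + 2)) dt + ∫(1/(t + 4)) dt.
Step 3. Evaluate the standard form [assuming t > -2]: now 2*log(t - 5) + 2*log(t + 2) + ∫(1/(t + 4)) dt.
Step 4. Evaluate the standard form [assuming t > -4]: now 2*log(t - 5) + 2*log(t + 2) + log(t + 4).
Answer: 2*log(t - 5) + 2*log(t + 2) + log(t + 4).


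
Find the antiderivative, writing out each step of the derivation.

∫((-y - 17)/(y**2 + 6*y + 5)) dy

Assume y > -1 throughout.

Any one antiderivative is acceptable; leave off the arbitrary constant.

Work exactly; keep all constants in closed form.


Step 1. Decompose ∫((-y - 17)/(y**2 + 6*y + 5)) dy by partial fractions, (-y - 17)/(y**2 + 6*y + 5) = 3/(y + 5) - 4/(y + 1): now ∫(-4/(y + 1)) dy + ∫(3/(y + 5)) dy.
Step 2. Evaluate the standard form [assuming y > -1]: now -4*log(y + 1) + ∫(3/(y + 5)) dy.
Step 3. Evaluate the standard form [assuming y > -5]: now -4*log(y + 1) + 3*log(y + 5).
Answer: -4*log(y + 1) + 3*log(y + 5).


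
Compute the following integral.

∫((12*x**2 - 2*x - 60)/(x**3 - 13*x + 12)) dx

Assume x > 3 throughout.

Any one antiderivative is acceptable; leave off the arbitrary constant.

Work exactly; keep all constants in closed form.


Answer: 3*log(x - 3) + 5*log(x - 1) + 4*log(x + 4).


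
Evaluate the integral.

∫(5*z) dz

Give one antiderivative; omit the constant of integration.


Answer: 5*z**2/2.


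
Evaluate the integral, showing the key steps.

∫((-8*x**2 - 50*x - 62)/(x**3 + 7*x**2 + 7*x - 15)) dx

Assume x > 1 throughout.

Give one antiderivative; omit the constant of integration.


Step 1. Decompose ∫((-8*x**2 - 50*x - 62)/(x**3 + 7*x**2 + 7*x - 15)) dx by partial fractions, (-8*x**2 - 50*x - 62)/(x**3 + 7*x**2 + 7*x - 15) = -1/(x + 5) - 2/(x + 3) - 5/(x - 1): now ∫(-5/(x - 1)) dx + ∫(-2/(x + 3)) dx + ∫(-1/(x + 5)) dx.
Step 2. Evaluate the standard form [assuming x > -5]: now -log(x + 5) + ∫(-5/(x - 1)) dx + ∫(-2/(x + 3)) dx.
Step 3. Evaluate the standard form [assuming x > -3]: now -2*log(x + 3) - log(x + 5) + ∫(-5/(x - 1)) dx.
Step 4. Evaluate the standard form [assuming x > 1]: now -5*log(x - 1) - 2*log(x + 3) - log(x + 5).
Answer: -5*log(x - 1) - 2*log(x + 3) - log(x + 5).


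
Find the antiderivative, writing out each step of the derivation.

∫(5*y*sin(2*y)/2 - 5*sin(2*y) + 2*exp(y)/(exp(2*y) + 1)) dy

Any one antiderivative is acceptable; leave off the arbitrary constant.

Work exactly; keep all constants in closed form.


Step 1. Rewrite: now ∫(5*y*sin(2*y)/2) dy + ∫(2*exp(y)/(exp(2*y) + 1)) dy + ∫(-5*sin(2*y)) dy.
Step 2. Evaluate the standard form: now 5*cos(2*y)/2 + ∫(5*y*sin(2*y)/2) dy + ∫(2*exp(y)/(exp(2*y) + 1)) dy.
Step 3. Substitute u = exp(y), turning ∫(2*exp(y)/(exp(2*y) + 1)) dy into ∫(2/(u**2 + 1)) du: now 5*cos(2*y)/2 + ∫(5*y*sin(2*y)/2) dy + ∫(2/(u**2 + 1)) du.
Step 4. Evaluate the standard form: now 5*cos(2*y)/2 + 2*atan(u) + ∫(5*y*sin(2*y)/2) dy.
Step 5. Substitute back u = exp(y): now 5*cos(2*y)/2 + 2*atan(exp(y)) + ∫(5*y*sin(2*y)/2) dy.
Step 6. Integrate ∫(5*y*sin(2*y)/2) dy by parts with u = y, dv = (5*sin(2*y)/2) dy, so v = -5*cos(2*y)/4: now -5*y*cos(2*y)/4 + 5*cos(2*y)/2 + 2*atan(exp(y)) + ∫(5*cos(2*y)/4) dy.
Step 7. Evaluate the standard form: now -5*y*cos(2*y)/4 + 5*sin(2*y)/8 + 5*cos(2*y)/2 + 2*atan(exp(y)).
Answer: -5*y*cos(2*y)/4 + 5*sin(2*y)/8 + 5*cos(2*y)/2 + 2*atan(exp(y)).
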